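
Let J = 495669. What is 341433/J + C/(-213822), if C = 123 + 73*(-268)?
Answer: 27547395985/35328312306 ≈ 0.77975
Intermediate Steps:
C = -19441 (C = 123 - 19564 = -19441)
341433/J + C/(-213822) = 341433/495669 - 19441/(-213822) = 341433*(1/495669) - 19441*(-1/213822) = 113811/165223 + 19441/213822 = 27547395985/35328312306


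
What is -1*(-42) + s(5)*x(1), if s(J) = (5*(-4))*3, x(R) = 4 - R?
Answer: -138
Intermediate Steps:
s(J) = -60 (s(J) = -20*3 = -60)
-1*(-42) + s(5)*x(1) = -1*(-42) - 60*(4 - 1*1) = 42 - 60*(4 - 1) = 42 - 60*3 = 42 - 180 = -138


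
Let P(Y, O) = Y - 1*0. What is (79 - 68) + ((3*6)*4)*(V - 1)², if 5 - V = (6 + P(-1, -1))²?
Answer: 31763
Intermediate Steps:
P(Y, O) = Y (P(Y, O) = Y + 0 = Y)
V = -20 (V = 5 - (6 - 1)² = 5 - 1*5² = 5 - 1*25 = 5 - 25 = -20)
(79 - 68) + ((3*6)*4)*(V - 1)² = (79 - 68) + ((3*6)*4)*(-20 - 1)² = 11 + (18*4)*(-21)² = 11 + 72*441 = 11 + 31752 = 31763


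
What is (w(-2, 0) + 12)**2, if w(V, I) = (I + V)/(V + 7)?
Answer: 3364/25 ≈ 134.56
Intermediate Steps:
w(V, I) = (I + V)/(7 + V)
(w(-2, 0) + 12)**2 = ((0 - 2)/(7 - 2) + 12)**2 = (-2/5 + 12)**2 = (58/5)**2 = 3364/25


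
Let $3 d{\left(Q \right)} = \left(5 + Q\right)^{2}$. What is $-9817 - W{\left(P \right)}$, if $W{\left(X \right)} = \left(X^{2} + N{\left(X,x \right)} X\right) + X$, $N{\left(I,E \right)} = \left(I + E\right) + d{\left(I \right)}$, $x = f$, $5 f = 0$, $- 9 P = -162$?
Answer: $-13657$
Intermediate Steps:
$d{\left(Q \right)} = \frac{\left(5 + Q\right)^{2}}{3}$
$P = 18$ ($P = \left(- \frac{1}{9}\right) \left(-162\right) = 18$)
$f = 0$ ($f = \frac{1}{5} \cdot 0 = 0$)
$x = 0$
$N{\left(I,E \right)} = E + I + \frac{\left(5 + I\right)^{2}}{3}$ ($N{\left(I,E \right)} = \left(I + E\right) + \frac{\left(5 + I\right)^{2}}{3} = \left(E + I\right) + \frac{\left(5 + I\right)^{2}}{3} = E + I + \frac{\left(5 + I\right)^{2}}{3}$)
$W{\left(X \right)} = X + X^{2} + X \left(X + \frac{\left(5 + X\right)^{2}}{3}\right)$ ($W{\left(X \right)} = \left(X^{2} + \left(0 + X + \frac{\left(5 + X\right)^{2}}{3}\right) X\right) + X = \left(X^{2} + \left(X + \frac{\left(5 + X\right)^{2}}{3}\right) X\right) + X = \left(X^{2} + X \left(X + \frac{\left(5 + X\right)^{2}}{3}\right)\right) + X = X + X^{2} + X \left(X + \frac{\left(5 + X\right)^{2}}{3}\right)$)
$-9817 - W{\left(P \right)} = -9817 - \frac{1}{3} \cdot 18 \left(28 + 18^{2} + 16 \cdot 18\right) = -9817 - \frac{1}{3} \cdot 18 \left(28 + 324 + 288\right) = -9817 - \frac{1}{3} \cdot 18 \cdot 640 = -9817 - 3840 = -13657$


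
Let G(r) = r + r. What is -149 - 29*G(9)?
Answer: -671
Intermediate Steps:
G(r) = 2*r
-149 - 29*G(9) = -149 - 58*9 = -149 - 29*18 = -149 - 522 = -671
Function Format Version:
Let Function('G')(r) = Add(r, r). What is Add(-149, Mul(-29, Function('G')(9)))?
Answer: -671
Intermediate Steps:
Function('G')(r) = Mul(2, r)
Add(-149, Mul(-29, Function('G')(9))) = Add(-149, Mul(-29, Mul(2, 9))) = Add(-149, Mul(-29, 18)) = Add(-149, -522) = -671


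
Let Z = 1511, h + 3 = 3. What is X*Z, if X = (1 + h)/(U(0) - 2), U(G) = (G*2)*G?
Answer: -1511/2 ≈ -755.50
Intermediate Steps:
h = 0 (h = -3 + 3 = 0)
U(G) = 2*G² (U(G) = (2*G)*G = 2*G²)
X = -½ (X = (1 + 0)/(2*0² - 2) = 1/(2*0 - 2) = 1/(0 - 2) = 1/(-2) = 1*(-½) = -½ ≈ -0.50000)
X*Z = -½*1511 = -1511/2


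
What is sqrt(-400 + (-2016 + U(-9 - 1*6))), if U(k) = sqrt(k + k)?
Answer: sqrt(-2416 + I*sqrt(30)) ≈ 0.0557 + 49.153*I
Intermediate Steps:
U(k) = sqrt(2)*sqrt(k) (U(k) = sqrt(2*k) = sqrt(2)*sqrt(k))
sqrt(-400 + (-2016 + U(-9 - 1*6))) = sqrt(-400 + (-2016 + sqrt(2)*sqrt(-9 - 1*6))) = sqrt(-400 + (-2016 + sqrt(2)*sqrt(-9 - 6))) = sqrt(-400 + (-2016 + sqrt(2)*sqrt(-15))) = sqrt(-400 + (-2016 + sqrt(2)*(I*sqrt(15)))) = sqrt(-400 + (-2016 + I*sqrt(30))) = sqrt(-2416 + I*sqrt(30))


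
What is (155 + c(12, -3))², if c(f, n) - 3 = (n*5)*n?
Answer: 41209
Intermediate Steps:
c(f, n) = 3 + 5*n² (c(f, n) = 3 + (n*5)*n = 3 + (5*n)*n = 3 + 5*n²)
(155 + c(12, -3))² = (155 + (3 + 5*(-3)²))² = (155 + (3 + 5*9))² = (155 + (3 + 45))² = (155 + 48)² = 203² = 41209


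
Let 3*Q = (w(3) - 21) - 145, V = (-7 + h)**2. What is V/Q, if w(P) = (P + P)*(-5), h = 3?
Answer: -12/49 ≈ -0.24490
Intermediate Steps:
w(P) = -10*P (w(P) = (2*P)*(-5) = -10*P)
V = 16 (V = (-7 + 3)**2 = (-4)**2 = 16)
Q = -196/3 (Q = ((-10*3 - 21) - 145)/3 = ((-30 - 21) - 145)/3 = (-51 - 145)/3 = (1/3)*(-196) = -196/3 ≈ -65.333)
V/Q = 16/(-196/3) = 16*(-3/196) = -12/49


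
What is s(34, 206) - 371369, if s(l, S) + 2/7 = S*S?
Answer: -2302533/7 ≈ -3.2893e+5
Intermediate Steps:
s(l, S) = -2/7 + S² (s(l, S) = -2/7 + S*S = -2/7 + S²)
s(34, 206) - 371369 = (-2/7 + 206²) - 371369 = (-2/7 + 42436) - 371369 = 297050/7 - 371369 = -2302533/7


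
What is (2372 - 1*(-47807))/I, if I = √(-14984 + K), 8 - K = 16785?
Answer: -50179*I*√3529/10587 ≈ -281.56*I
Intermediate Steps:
K = -16777 (K = 8 - 1*16785 = 8 - 16785 = -16777)
I = 3*I*√3529 (I = √(-14984 - 16777) = √(-31761) = 3*I*√3529 ≈ 178.22*I)
(2372 - 1*(-47807))/I = (2372 - 1*(-47807))/((3*I*√3529)) = (2372 + 47807)*(-I*√3529/10587) = 50179*(-I*√3529/10587) = -50179*I*√3529/10587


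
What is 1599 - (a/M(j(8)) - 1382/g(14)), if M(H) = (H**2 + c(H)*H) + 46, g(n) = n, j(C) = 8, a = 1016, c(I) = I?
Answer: 1030352/609 ≈ 1691.9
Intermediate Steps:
M(H) = 46 + 2*H**2 (M(H) = (H**2 + H*H) + 46 = (H**2 + H**2) + 46 = 2*H**2 + 46 = 46 + 2*H**2)
1599 - (a/M(j(8)) - 1382/g(14)) = 1599 - (1016/(46 + 2*8**2) - 1382/14) = 1599 - (1016/(46 + 2*64) - 1382*1/14) = 1599 - (1016/(46 + 128) - 691/7) = 1599 - (1016/174 - 691/7) = 1599 - (1016*(1/174) - 691/7) = 1599 - (508/87 - 691/7) = 1599 - 1*(-56561/609) = 1599 + 56561/609 = 1030352/609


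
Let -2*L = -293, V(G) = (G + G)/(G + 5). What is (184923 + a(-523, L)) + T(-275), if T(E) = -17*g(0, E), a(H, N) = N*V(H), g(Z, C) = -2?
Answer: 95960965/518 ≈ 1.8525e+5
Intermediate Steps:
V(G) = 2*G/(5 + G) (V(G) = (2*G)/(5 + G) = 2*G/(5 + G))
L = 293/2 (L = -½*(-293) = 293/2 ≈ 146.50)
a(H, N) = 2*H*N/(5 + H) (a(H, N) = N*(2*H/(5 + H)) = 2*H*N/(5 + H))
T(E) = 34 (T(E) = -17*(-2) = 34)
(184923 + a(-523, L)) + T(-275) = (184923 + 2*(-523)*(293/2)/(5 - 523)) + 34 = (184923 + 2*(-523)*(293/2)/(-518)) + 34 = (184923 + 2*(-523)*(293/2)*(-1/518)) + 34 = (184923 + 153239/518) + 34 = 95943353/518 + 34 = 95960965/518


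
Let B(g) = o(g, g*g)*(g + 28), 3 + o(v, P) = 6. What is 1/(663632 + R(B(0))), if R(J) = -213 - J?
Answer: 1/663335 ≈ 1.5075e-6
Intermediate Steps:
o(v, P) = 3 (o(v, P) = -3 + 6 = 3)
B(g) = 84 + 3*g (B(g) = 3*(g + 28) = 3*(28 + g) = 84 + 3*g)
1/(663632 + R(B(0))) = 1/(663632 + (-213 - (84 + 3*0))) = 1/(663632 + (-213 - (84 + 0))) = 1/(663632 + (-213 - 1*84)) = 1/(663632 + (-213 - 84)) = 1/(663632 - 297) = 1/663335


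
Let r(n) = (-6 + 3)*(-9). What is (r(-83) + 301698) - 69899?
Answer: 231826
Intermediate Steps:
r(n) = 27 (r(n) = -3*(-9) = 27)
(r(-83) + 301698) - 69899 = (27 + 301698) - 69899 = 301725 - 69899 = 231826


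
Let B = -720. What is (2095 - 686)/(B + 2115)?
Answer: 1409/1395 ≈ 1.0100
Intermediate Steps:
(2095 - 686)/(B + 2115) = (2095 - 686)/(-720 + 2115) = 1409/1395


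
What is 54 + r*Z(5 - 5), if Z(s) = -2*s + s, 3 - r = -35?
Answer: 54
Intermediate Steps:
r = 38 (r = 3 - 1*(-35) = 3 + 35 = 38)
Z(s) = -s
54 + r*Z(5 - 5) = 54 + 38*(-(5 - 5)) = 54 + 38*(-1*0) = 54 + 38*0 = 54 + 0 = 54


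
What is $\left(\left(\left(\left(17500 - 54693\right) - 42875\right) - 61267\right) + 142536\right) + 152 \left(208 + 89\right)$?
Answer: $46345$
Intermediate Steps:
$\left(\left(\left(\left(17500 - 54693\right) - 42875\right) - 61267\right) + 142536\right) + 152 \left(208 + 89\right) = \left(\left(\left(-37193 - 42875\right) - 61267\right) + 142536\right) + 152 \cdot 297 = \left(\left(-80068 - 61267\right) + 142536\right) + 45144 = \left(-141335 + 142536\right) + 45144 = 1201 + 45144 = 46345$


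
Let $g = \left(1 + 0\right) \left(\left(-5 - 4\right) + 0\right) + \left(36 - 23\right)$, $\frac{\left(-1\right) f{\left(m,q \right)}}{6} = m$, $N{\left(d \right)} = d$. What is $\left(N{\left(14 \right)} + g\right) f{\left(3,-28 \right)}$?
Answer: $-324$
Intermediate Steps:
$f{\left(m,q \right)} = - 6 m$
$g = 4$ ($g = 1 \left(-9 + 0\right) + 13 = 1 \left(-9\right) + 13 = -9 + 13 = 4$)
$\left(N{\left(14 \right)} + g\right) f{\left(3,-28 \right)} = \left(14 + 4\right) \left(\left(-6\right) 3\right) = 18 \left(-18\right) = -324$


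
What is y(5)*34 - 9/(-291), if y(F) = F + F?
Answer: 32983/97 ≈ 340.03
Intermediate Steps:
y(F) = 2*F
y(5)*34 - 9/(-291) = (2*5)*34 - 9/(-291) = 10*34 - 9*(-1/291) = 340 + 3/97 = 32983/97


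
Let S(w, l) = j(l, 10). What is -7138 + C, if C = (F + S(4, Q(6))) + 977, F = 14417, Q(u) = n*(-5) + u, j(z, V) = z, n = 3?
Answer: 8247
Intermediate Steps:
Q(u) = -15 + u (Q(u) = 3*(-5) + u = -15 + u)
S(w, l) = l
C = 15385 (C = (14417 + (-15 + 6)) + 977 = (14417 - 9) + 977 = 14408 + 977 = 15385)
-7138 + C = -7138 + 15385 = 8247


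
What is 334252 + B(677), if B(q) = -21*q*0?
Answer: 334252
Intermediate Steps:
B(q) = 0 (B(q) = -21*0 = 0)
334252 + B(677) = 334252 + 0 = 334252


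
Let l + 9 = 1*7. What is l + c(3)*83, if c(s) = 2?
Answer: 164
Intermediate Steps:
l = -2 (l = -9 + 1*7 = -9 + 7 = -2)
l + c(3)*83 = -2 + 2*83 = -2 + 166 = 164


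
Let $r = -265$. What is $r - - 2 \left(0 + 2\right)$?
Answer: $-261$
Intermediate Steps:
$r - - 2 \left(0 + 2\right) = -265 - - 2 \left(0 + 2\right) = -265 - \left(-2\right) 2 = -265 - -4 = -265 + 4 = -261$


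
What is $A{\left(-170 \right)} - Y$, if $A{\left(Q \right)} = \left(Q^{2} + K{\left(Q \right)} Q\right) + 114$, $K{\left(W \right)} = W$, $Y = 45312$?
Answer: $12602$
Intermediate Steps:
$A{\left(Q \right)} = 114 + 2 Q^{2}$ ($A{\left(Q \right)} = \left(Q^{2} + Q Q\right) + 114 = \left(Q^{2} + Q^{2}\right) + 114 = 2 Q^{2} + 114 = 114 + 2 Q^{2}$)
$A{\left(-170 \right)} - Y = \left(114 + 2 \left(-170\right)^{2}\right) - 45312 = \left(114 + 2 \cdot 28900\right) - 45312 = \left(114 + 57800\right) - 45312 = 57914 - 45312 = 12602$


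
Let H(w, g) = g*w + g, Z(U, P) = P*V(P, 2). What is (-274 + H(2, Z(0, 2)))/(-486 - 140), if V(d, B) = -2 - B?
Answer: 149/313 ≈ 0.47604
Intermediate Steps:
Z(U, P) = -4*P (Z(U, P) = P*(-2 - 1*2) = P*(-2 - 2) = P*(-4) = -4*P)
H(w, g) = g + g*w
(-274 + H(2, Z(0, 2)))/(-486 - 140) = (-274 + (-4*2)*(1 + 2))/(-486 - 140) = (-274 - 8*3)/(-626) = (-274 - 24)*(-1/626) = -298*(-1/626) = 149/313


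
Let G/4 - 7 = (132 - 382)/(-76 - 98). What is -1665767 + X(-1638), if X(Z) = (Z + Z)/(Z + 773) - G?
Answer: -125359550213/75255 ≈ -1.6658e+6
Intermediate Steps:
G = 2936/87 (G = 28 + 4*((132 - 382)/(-76 - 98)) = 28 + 4*(-250/(-174)) = 28 + 4*(-250*(-1/174)) = 28 + 4*(125/87) = 28 + 500/87 = 2936/87 ≈ 33.747)
X(Z) = -2936/87 + 2*Z/(773 + Z) (X(Z) = (Z + Z)/(Z + 773) - 1*2936/87 = (2*Z)/(773 + Z) - 2936/87 = 2*Z/(773 + Z) - 2936/87 = -2936/87 + 2*Z/(773 + Z))
-1665767 + X(-1638) = -1665767 + 2*(-1134764 - 1381*(-1638))/(87*(773 - 1638)) = -1665767 + (2/87)*(-1134764 + 2262078)/(-865) = -1665767 + (2/87)*(-1/865)*1127314 = -1665767 - 2254628/75255 = -125359550213/75255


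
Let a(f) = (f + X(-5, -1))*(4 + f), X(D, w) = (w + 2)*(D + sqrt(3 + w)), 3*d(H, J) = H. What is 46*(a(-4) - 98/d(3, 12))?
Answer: -4508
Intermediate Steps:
d(H, J) = H/3
X(D, w) = (2 + w)*(D + sqrt(3 + w))
a(f) = (4 + f)*(-5 + f + sqrt(2)) (a(f) = (f + (2*(-5) + 2*sqrt(3 - 1) - 5*(-1) - sqrt(3 - 1)))*(4 + f) = (f + (-10 + 2*sqrt(2) + 5 - sqrt(2)))*(4 + f) = (f + (-5 + sqrt(2)))*(4 + f) = (-5 + f + sqrt(2))*(4 + f) = (4 + f)*(-5 + f + sqrt(2)))
46*(a(-4) - 98/d(3, 12)) = 46*((-20 + (-4)**2 - 1*(-4) + 4*sqrt(2) - 4*sqrt(2)) - 98/1) = 46*((-20 + 16 + 4 + 4*sqrt(2) - 4*sqrt(2)) - 98/1) = 46*(0 - 98*1) = 46*(0 - 98) = 46*(-98) = -4508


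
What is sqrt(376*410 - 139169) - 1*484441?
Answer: -484441 + sqrt(14991) ≈ -4.8432e+5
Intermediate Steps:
sqrt(376*410 - 139169) - 1*484441 = sqrt(154160 - 139169) - 484441 = sqrt(14991) - 484441 = -484441 + sqrt(14991)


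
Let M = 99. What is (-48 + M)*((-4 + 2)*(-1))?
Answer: 102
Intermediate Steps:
(-48 + M)*((-4 + 2)*(-1)) = (-48 + 99)*((-4 + 2)*(-1)) = 51*(-2*(-1)) = 51*2 = 102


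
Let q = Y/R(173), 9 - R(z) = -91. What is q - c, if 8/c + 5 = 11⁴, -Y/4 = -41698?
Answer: 152572932/91475 ≈ 1667.9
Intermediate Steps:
R(z) = 100 (R(z) = 9 - 1*(-91) = 9 + 91 = 100)
Y = 166792 (Y = -4*(-41698) = 166792)
c = 2/3659 (c = 8/(-5 + 11⁴) = 8/(-5 + 14641) = 8/14636 = 8*(1/14636) = 2/3659 ≈ 0.00054660)
q = 41698/25 (q = 166792/100 = 166792*(1/100) = 41698/25 ≈ 1667.9)
q - c = 41698/25 - 1*2/3659 = 41698/25 - 2/3659 = 152572932/91475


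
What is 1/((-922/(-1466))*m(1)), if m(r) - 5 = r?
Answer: 733/2766 ≈ 0.26500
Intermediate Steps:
m(r) = 5 + r
1/((-922/(-1466))*m(1)) = 1/((-922/(-1466))*(5 + 1)) = 1/(-922*(-1/1466)*6) = 1/((461/733)*6) = 1/(2766/733) = 733/2766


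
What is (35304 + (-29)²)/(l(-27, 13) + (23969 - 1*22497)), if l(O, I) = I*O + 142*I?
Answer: 36145/2967 ≈ 12.182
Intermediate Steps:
l(O, I) = 142*I + I*O
(35304 + (-29)²)/(l(-27, 13) + (23969 - 1*22497)) = (35304 + (-29)²)/(13*(142 - 27) + (23969 - 1*22497)) = (35304 + 841)/(13*115 + (23969 - 22497)) = 36145/(1495 + 1472) = 36145/2967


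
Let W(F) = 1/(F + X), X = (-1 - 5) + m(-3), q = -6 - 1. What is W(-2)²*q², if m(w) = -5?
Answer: 49/169 ≈ 0.28994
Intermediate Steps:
q = -7
X = -11 (X = (-1 - 5) - 5 = -6 - 5 = -11)
W(F) = 1/(-11 + F) (W(F) = 1/(F - 11) = 1/(-11 + F))
W(-2)²*q² = (1/(-11 - 2))²*(-7)² = (1/(-13))²*49 = (-1/13)²*49 = (1/169)*49 = 49/169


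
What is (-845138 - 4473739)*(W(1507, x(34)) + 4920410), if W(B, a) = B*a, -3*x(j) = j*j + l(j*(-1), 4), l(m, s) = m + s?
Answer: -23162553365732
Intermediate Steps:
x(j) = -4/3 - j**2/3 + j/3 (x(j) = -(j*j + (j*(-1) + 4))/3 = -(j**2 + (-j + 4))/3 = -(j**2 + (4 - j))/3 = -(4 + j**2 - j)/3 = -4/3 - j**2/3 + j/3)
(-845138 - 4473739)*(W(1507, x(34)) + 4920410) = (-845138 - 4473739)*(1507*(-4/3 - 1/3*34**2 + (1/3)*34) + 4920410) = -5318877*(1507*(-4/3 - 1/3*1156 + 34/3) + 4920410) = -5318877*(1507*(-4/3 - 1156/3 + 34/3) + 4920410) = -5318877*(1507*(-1126/3) + 4920410) = -5318877*(-1696882/3 + 4920410) = -5318877*13064348/3 = -23162553365732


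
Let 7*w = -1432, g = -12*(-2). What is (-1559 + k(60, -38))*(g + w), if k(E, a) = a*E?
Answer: 4852496/7 ≈ 6.9321e+5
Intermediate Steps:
g = 24
k(E, a) = E*a
w = -1432/7 (w = (⅐)*(-1432) = -1432/7 ≈ -204.57)
(-1559 + k(60, -38))*(g + w) = (-1559 + 60*(-38))*(24 - 1432/7) = (-1559 - 2280)*(-1264/7) = -3839*(-1264/7) = 4852496/7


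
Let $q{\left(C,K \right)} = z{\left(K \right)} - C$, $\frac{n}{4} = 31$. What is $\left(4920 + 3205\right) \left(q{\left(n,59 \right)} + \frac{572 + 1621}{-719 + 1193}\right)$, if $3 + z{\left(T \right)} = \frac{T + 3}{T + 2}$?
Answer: $- \frac{9503316875}{9638} \approx -9.8603 \cdot 10^{5}$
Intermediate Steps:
$n = 124$ ($n = 4 \cdot 31 = 124$)
$z{\left(T \right)} = -3 + \frac{3 + T}{2 + T}$ ($z{\left(T \right)} = -3 + \frac{T + 3}{T + 2} = -3 + \frac{3 + T}{2 + T}$)
$q{\left(C,K \right)} = - C + \frac{-3 - 2 K}{2 + K}$ ($q{\left(C,K \right)} = \frac{-3 - 2 K}{2 + K} - C = - C + \frac{-3 - 2 K}{2 + K}$)
$\left(4920 + 3205\right) \left(q{\left(n,59 \right)} + \frac{572 + 1621}{-719 + 1193}\right) = \left(4920 + 3205\right) \left(\frac{-3 - 118 - 124 \left(2 + 59\right)}{2 + 59} + \frac{572 + 1621}{-719 + 1193}\right) = 8125 \left(\frac{-3 - 118 - 124 \cdot 61}{61} + \frac{2193}{474}\right) = 8125 \left(\frac{-3 - 118 - 7564}{61} + 2193 \cdot \frac{1}{474}\right) = 8125 \left(\frac{1}{61} \left(-7685\right) + \frac{731}{158}\right) = 8125 \left(- \frac{7685}{61} + \frac{731}{158}\right) = 8125 \left(- \frac{1169639}{9638}\right) = - \frac{9503316875}{9638}$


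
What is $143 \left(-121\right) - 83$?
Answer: $-17386$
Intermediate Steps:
$143 \left(-121\right) - 83 = -17303 - 83 = -17386$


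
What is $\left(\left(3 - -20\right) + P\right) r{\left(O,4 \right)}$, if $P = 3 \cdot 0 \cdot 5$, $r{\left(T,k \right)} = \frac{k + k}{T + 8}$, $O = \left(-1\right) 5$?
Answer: $\frac{184}{3} \approx 61.333$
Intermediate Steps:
$O = -5$
$r{\left(T,k \right)} = \frac{2 k}{8 + T}$
$P = 0$ ($P = 0 \cdot 5 = 0$)
$\left(\left(3 - -20\right) + P\right) r{\left(O,4 \right)} = \left(\left(3 - -20\right) + 0\right) 2 \cdot 4 \frac{1}{8 - 5} = \left(\left(3 + 20\right) + 0\right) 2 \cdot 4 \cdot \frac{1}{3} = \left(23 + 0\right) 2 \cdot 4 \cdot \frac{1}{3} = 23 \cdot \frac{8}{3} = \frac{184}{3}$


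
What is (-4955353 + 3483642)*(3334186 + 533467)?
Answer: -5692067464283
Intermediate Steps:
(-4955353 + 3483642)*(3334186 + 533467) = -1471711*3867653 = -5692067464283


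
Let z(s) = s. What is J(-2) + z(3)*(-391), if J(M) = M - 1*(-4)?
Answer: -1171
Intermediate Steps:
J(M) = 4 + M (J(M) = M + 4 = 4 + M)
J(-2) + z(3)*(-391) = (4 - 2) + 3*(-391) = 2 - 1173 = -1171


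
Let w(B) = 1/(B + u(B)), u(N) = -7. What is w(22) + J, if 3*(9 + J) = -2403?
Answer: -12149/15 ≈ -809.93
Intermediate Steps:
J = -810 (J = -9 + (⅓)*(-2403) = -9 - 801 = -810)
w(B) = 1/(-7 + B) (w(B) = 1/(B - 7) = 1/(-7 + B))
w(22) + J = 1/(-7 + 22) - 810 = 1/15 - 810 = -12149/15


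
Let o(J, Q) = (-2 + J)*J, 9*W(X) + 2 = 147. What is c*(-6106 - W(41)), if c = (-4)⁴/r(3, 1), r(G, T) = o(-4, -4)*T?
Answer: -1763168/27 ≈ -65303.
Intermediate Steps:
W(X) = 145/9 (W(X) = -2/9 + (⅑)*147 = -2/9 + 49/3 = 145/9)
o(J, Q) = J*(-2 + J)
r(G, T) = 24*T (r(G, T) = (-4*(-2 - 4))*T = (-4*(-6))*T = 24*T)
c = 32/3 (c = (-4)⁴/((24*1)) = 256/24 = 256*(1/24) = 32/3 ≈ 10.667)
c*(-6106 - W(41)) = 32*(-6106 - 1*145/9)/3 = 32*(-6106 - 145/9)/3 = (32/3)*(-55099/9) = -1763168/27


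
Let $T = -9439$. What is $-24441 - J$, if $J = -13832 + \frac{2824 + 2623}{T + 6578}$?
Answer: $- \frac{30346902}{2861} \approx -10607.0$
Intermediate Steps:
$J = - \frac{39578799}{2861}$ ($J = -13832 + \frac{2824 + 2623}{-9439 + 6578} = -13832 + \frac{5447}{-2861} = -13832 + 5447 \left(- \frac{1}{2861}\right) = -13832 - \frac{5447}{2861} = - \frac{39578799}{2861} \approx -13834.0$)
$-24441 - J = -24441 - - \frac{39578799}{2861} = -24441 + \frac{39578799}{2861} = - \frac{30346902}{2861}$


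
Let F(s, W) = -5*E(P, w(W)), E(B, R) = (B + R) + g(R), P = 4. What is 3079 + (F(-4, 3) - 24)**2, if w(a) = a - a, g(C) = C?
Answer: 5015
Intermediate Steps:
w(a) = 0
E(B, R) = B + 2*R (E(B, R) = (B + R) + R = B + 2*R)
F(s, W) = -20 (F(s, W) = -5*(4 + 2*0) = -5*(4 + 0) = -5*4 = -20)
3079 + (F(-4, 3) - 24)**2 = 3079 + (-20 - 24)**2 = 3079 + (-44)**2 = 3079 + 1936 = 5015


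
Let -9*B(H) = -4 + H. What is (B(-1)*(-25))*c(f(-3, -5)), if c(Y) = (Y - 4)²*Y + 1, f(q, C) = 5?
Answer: -250/3 ≈ -83.333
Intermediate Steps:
B(H) = 4/9 - H/9 (B(H) = -(-4 + H)/9 = 4/9 - H/9)
c(Y) = 1 + Y*(-4 + Y)² (c(Y) = (-4 + Y)²*Y + 1 = Y*(-4 + Y)² + 1 = 1 + Y*(-4 + Y)²)
(B(-1)*(-25))*c(f(-3, -5)) = ((4/9 - ⅑*(-1))*(-25))*(1 + 5*(-4 + 5)²) = ((4/9 + ⅑)*(-25))*(1 + 5*1²) = ((5/9)*(-25))*(1 + 5*1) = -125*(1 + 5)/9 = -125/9*6 = -250/3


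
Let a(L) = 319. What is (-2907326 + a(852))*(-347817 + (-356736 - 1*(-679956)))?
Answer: 71503651179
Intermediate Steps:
(-2907326 + a(852))*(-347817 + (-356736 - 1*(-679956))) = (-2907326 + 319)*(-347817 + (-356736 - 1*(-679956))) = -2907007*(-347817 + (-356736 + 679956)) = -2907007*(-347817 + 323220) = -2907007*(-24597) = 71503651179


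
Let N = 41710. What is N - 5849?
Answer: 35861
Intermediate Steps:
N - 5849 = 41710 - 5849 = 35861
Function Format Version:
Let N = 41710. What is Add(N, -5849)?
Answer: 35861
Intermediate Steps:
Add(N, -5849) = Add(41710, -5849) = 35861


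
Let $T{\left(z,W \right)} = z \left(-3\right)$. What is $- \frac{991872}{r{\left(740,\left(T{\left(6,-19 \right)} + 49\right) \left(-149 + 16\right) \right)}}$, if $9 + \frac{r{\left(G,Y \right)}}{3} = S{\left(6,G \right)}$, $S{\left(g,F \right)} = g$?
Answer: $110208$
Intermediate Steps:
$T{\left(z,W \right)} = - 3 z$
$r{\left(G,Y \right)} = -9$ ($r{\left(G,Y \right)} = -27 + 3 \cdot 6 = -27 + 18 = -9$)
$- \frac{991872}{r{\left(740,\left(T{\left(6,-19 \right)} + 49\right) \left(-149 + 16\right) \right)}} = - \frac{991872}{-9} = \left(-991872\right) \left(- \frac{1}{9}\right) = 110208$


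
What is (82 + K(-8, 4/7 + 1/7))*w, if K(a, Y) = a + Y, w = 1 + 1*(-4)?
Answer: -1569/7 ≈ -224.14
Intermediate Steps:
w = -3 (w = 1 - 4 = -3)
K(a, Y) = Y + a
(82 + K(-8, 4/7 + 1/7))*w = (82 + ((4/7 + 1/7) - 8))*(-3) = (82 + ((4*(⅐) + 1*(⅐)) - 8))*(-3) = (82 + ((4/7 + ⅐) - 8))*(-3) = (82 + (5/7 - 8))*(-3) = (82 - 51/7)*(-3) = (523/7)*(-3) = -1569/7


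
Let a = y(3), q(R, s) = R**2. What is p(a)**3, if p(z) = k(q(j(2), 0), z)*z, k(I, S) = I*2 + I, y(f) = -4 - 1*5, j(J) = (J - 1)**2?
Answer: -19683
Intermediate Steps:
j(J) = (-1 + J)**2
y(f) = -9 (y(f) = -4 - 5 = -9)
a = -9
k(I, S) = 3*I (k(I, S) = 2*I + I = 3*I)
p(z) = 3*z (p(z) = (3*((-1 + 2)**2)**2)*z = (3*(1**2)**2)*z = (3*1**2)*z = (3*1)*z = 3*z)
p(a)**3 = (3*(-9))**3 = (-27)**3 = -19683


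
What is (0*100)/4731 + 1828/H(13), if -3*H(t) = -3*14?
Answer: 914/7 ≈ 130.57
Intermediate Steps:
H(t) = 14 (H(t) = -(-1)*14 = -1/3*(-42) = 14)
(0*100)/4731 + 1828/H(13) = (0*100)/4731 + 1828/14 = 0*(1/4731) + 1828*(1/14) = 0 + 914/7 = 914/7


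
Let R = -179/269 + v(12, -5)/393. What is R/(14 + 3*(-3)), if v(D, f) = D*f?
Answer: -28829/176195 ≈ -0.16362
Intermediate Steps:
R = -28829/35239 (R = -179/269 + (12*(-5))/393 = -179*1/269 - 60*1/393 = -179/269 - 20/131 = -28829/35239 ≈ -0.81810)
R/(14 + 3*(-3)) = -28829/(35239*(14 + 3*(-3))) = -28829/(35239*(14 - 9)) = -28829/35239/5 = -28829/35239*⅕ = -28829/176195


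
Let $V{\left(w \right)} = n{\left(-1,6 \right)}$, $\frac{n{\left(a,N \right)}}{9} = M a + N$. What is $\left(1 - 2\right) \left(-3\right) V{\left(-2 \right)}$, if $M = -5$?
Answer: $297$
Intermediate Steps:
$n{\left(a,N \right)} = - 45 a + 9 N$ ($n{\left(a,N \right)} = 9 \left(- 5 a + N\right) = 9 \left(N - 5 a\right) = - 45 a + 9 N$)
$V{\left(w \right)} = 99$ ($V{\left(w \right)} = \left(-45\right) \left(-1\right) + 9 \cdot 6 = 45 + 54 = 99$)
$\left(1 - 2\right) \left(-3\right) V{\left(-2 \right)} = \left(1 - 2\right) \left(-3\right) 99 = \left(-1\right) \left(-3\right) 99 = 3 \cdot 99 = 297$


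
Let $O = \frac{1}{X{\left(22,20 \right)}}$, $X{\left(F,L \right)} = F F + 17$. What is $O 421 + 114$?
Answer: $\frac{57535}{501} \approx 114.84$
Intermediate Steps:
$X{\left(F,L \right)} = 17 + F^{2}$ ($X{\left(F,L \right)} = F^{2} + 17 = 17 + F^{2}$)
$O = \frac{1}{501}$ ($O = \frac{1}{17 + 22^{2}} = \frac{1}{17 + 484} = \frac{1}{501} \approx 0.001996$)
$O 421 + 114 = \frac{1}{501} \cdot 421 + 114 = \frac{421}{501} + 114 = \frac{57535}{501}$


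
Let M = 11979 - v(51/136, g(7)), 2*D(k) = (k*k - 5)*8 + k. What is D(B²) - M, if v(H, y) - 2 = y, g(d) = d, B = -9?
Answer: 28589/2 ≈ 14295.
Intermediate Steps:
v(H, y) = 2 + y
D(k) = -20 + k/2 + 4*k² (D(k) = ((k*k - 5)*8 + k)/2 = ((k² - 5)*8 + k)/2 = ((-5 + k²)*8 + k)/2 = ((-40 + 8*k²) + k)/2 = (-40 + k + 8*k²)/2 = -20 + k/2 + 4*k²)
M = 11970 (M = 11979 - (2 + 7) = 11979 - 1*9 = 11979 - 9 = 11970)
D(B²) - M = (-20 + (½)*(-9)² + 4*((-9)²)²) - 1*11970 = (-20 + (½)*81 + 4*81²) - 11970 = (-20 + 81/2 + 4*6561) - 11970 = (-20 + 81/2 + 26244) - 11970 = 52529/2 - 11970 = 28589/2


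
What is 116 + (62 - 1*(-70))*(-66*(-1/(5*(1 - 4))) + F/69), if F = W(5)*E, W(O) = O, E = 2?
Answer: -51252/115 ≈ -445.67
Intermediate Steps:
F = 10 (F = 5*2 = 10)
116 + (62 - 1*(-70))*(-66*(-1/(5*(1 - 4))) + F/69) = 116 + (62 - 1*(-70))*(-66*(-1/(5*(1 - 4))) + 10/69) = 116 + (62 + 70)*(-66/((-3*(-5))) + 10*(1/69)) = 116 + 132*(-66/15 + 10/69) = 116 + 132*(-66*1/15 + 10/69) = 116 + 132*(-22/5 + 10/69) = 116 + 132*(-1468/345) = 116 - 64592/115 = -51252/115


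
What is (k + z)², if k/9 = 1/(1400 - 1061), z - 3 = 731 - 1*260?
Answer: 2869209225/12769 ≈ 2.2470e+5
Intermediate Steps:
z = 474 (z = 3 + (731 - 1*260) = 3 + (731 - 260) = 3 + 471 = 474)
k = 3/113 (k = 9/(1400 - 1061) = 9/339 = 9*(1/339) = 3/113 ≈ 0.026549)
(k + z)² = (3/113 + 474)² = (53565/113)² = 2869209225/12769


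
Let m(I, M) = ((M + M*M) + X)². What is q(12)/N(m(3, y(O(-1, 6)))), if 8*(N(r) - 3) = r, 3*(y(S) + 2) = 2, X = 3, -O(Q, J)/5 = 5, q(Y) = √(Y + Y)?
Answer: 1296*√6/2905 ≈ 1.0928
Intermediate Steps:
q(Y) = √2*√Y (q(Y) = √(2*Y) = √2*√Y)
O(Q, J) = -25 (O(Q, J) = -5*5 = -25)
y(S) = -4/3 (y(S) = -2 + (⅓)*2 = -2 + ⅔ = -4/3)
m(I, M) = (3 + M + M²)² (m(I, M) = ((M + M*M) + 3)² = ((M + M²) + 3)² = (3 + M + M²)²)
N(r) = 3 + r/8
q(12)/N(m(3, y(O(-1, 6)))) = (√2*√12)/(3 + (3 - 4/3 + (-4/3)²)²/8) = (√2*(2*√3))/(3 + (3 - 4/3 + 16/9)²/8) = (2*√6)/(3 + (31/9)²/8) = (2*√6)/(3 + (⅛)*(961/81)) = (2*√6)/(3 + 961/648) = (2*√6)/(2905/648) = (2*√6)*(648/2905) = 1296*√6/2905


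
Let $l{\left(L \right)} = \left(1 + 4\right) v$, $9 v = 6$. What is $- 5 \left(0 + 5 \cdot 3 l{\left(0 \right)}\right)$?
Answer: $-250$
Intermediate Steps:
$v = \frac{2}{3}$ ($v = \frac{1}{9} \cdot 6 = \frac{2}{3} \approx 0.66667$)
$l{\left(L \right)} = \frac{10}{3}$ ($l{\left(L \right)} = \left(1 + 4\right) \frac{2}{3} = 5 \cdot \frac{2}{3} = \frac{10}{3}$)
$- 5 \left(0 + 5 \cdot 3 l{\left(0 \right)}\right) = - 5 \left(0 + 5 \cdot 3 \cdot \frac{10}{3}\right) = - 5 \left(0 + 15 \cdot \frac{10}{3}\right) = - 5 \left(0 + 50\right) = \left(-5\right) 50 = -250$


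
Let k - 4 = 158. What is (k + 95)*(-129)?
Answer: -33153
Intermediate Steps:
k = 162 (k = 4 + 158 = 162)
(k + 95)*(-129) = (162 + 95)*(-129) = 257*(-129) = -33153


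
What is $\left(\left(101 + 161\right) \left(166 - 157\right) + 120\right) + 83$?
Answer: $2561$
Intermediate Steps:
$\left(\left(101 + 161\right) \left(166 - 157\right) + 120\right) + 83 = \left(262 \cdot 9 + 120\right) + 83 = \left(2358 + 120\right) + 83 = 2478 + 83 = 2561$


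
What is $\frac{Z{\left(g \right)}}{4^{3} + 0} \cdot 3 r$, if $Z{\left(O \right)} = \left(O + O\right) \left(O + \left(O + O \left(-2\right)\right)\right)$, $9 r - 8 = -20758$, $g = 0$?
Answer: $0$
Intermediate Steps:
$r = - \frac{20750}{9}$ ($r = \frac{8}{9} + \frac{1}{9} \left(-20758\right) = \frac{8}{9} - \frac{20758}{9} = - \frac{20750}{9} \approx -2305.6$)
$Z{\left(O \right)} = 0$ ($Z{\left(O \right)} = 2 O \left(O + \left(O - 2 O\right)\right) = 2 O \left(O - O\right) = 2 O 0 = 0$)
$\frac{Z{\left(g \right)}}{4^{3} + 0} \cdot 3 r = \frac{0}{4^{3} + 0} \cdot 3 \left(- \frac{20750}{9}\right) = \frac{0}{64 + 0} \cdot 3 \left(- \frac{20750}{9}\right) = \frac{0}{64} \cdot 3 \left(- \frac{20750}{9}\right) = 0 \cdot \frac{1}{64} \cdot 3 \left(- \frac{20750}{9}\right) = 0 \cdot 3 \left(- \frac{20750}{9}\right) = 0 \left(- \frac{20750}{9}\right) = 0$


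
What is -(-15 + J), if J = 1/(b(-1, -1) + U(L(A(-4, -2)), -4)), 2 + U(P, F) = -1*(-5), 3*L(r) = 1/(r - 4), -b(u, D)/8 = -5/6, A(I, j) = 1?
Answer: 432/29 ≈ 14.897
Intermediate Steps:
b(u, D) = 20/3 (b(u, D) = -(-40)/6 = -8*(-⅚) = 20/3)
L(r) = 1/(3*(-4 + r)) (L(r) = 1/(3*(r - 4)) = 1/(3*(-4 + r)))
U(P, F) = 3 (U(P, F) = -2 - 1*(-5) = -2 + 5 = 3)
J = 3/29 (J = 1/(20/3 + 3) = 1/(29/3) = 3/29 ≈ 0.10345)
-(-15 + J) = -(-15 + 3/29) = -1*(-432/29) = 432/29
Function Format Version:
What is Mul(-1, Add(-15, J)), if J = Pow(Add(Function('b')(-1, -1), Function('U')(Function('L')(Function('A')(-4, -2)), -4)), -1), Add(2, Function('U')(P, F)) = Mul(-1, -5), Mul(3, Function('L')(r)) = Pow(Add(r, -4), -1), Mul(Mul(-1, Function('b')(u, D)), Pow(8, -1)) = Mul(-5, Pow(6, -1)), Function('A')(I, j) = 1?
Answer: Rational(432, 29) ≈ 14.897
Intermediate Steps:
Function('b')(u, D) = Rational(20, 3) (Function('b')(u, D) = Mul(-8, Mul(-5, Pow(6, -1))) = Mul(-8, Mul(-5, Rational(1, 6))) = Mul(-8, Rational(-5, 6)) = Rational(20, 3))
Function('L')(r) = Mul(Rational(1, 3), Pow(Add(-4, r), -1)) (Function('L')(r) = Mul(Rational(1, 3), Pow(Add(r, -4), -1)) = Mul(Rational(1, 3), Pow(Add(-4, r), -1)))
Function('U')(P, F) = 3 (Function('U')(P, F) = Add(-2, Mul(-1, -5)) = Add(-2, 5) = 3)
J = Rational(3, 29) (J = Pow(Add(Rational(20, 3), 3), -1) = Pow(Rational(29, 3), -1) = Rational(3, 29) ≈ 0.10345)
Mul(-1, Add(-15, J)) = Mul(-1, Add(-15, Rational(3, 29))) = Mul(-1, Rational(-432, 29)) = Rational(432, 29)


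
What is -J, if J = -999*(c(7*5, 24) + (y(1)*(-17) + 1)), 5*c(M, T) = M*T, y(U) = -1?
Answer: 185814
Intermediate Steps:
c(M, T) = M*T/5 (c(M, T) = (M*T)/5 = M*T/5)
J = -185814 (J = -999*((⅕)*(7*5)*24 + (-1*(-17) + 1)) = -999*((⅕)*35*24 + (17 + 1)) = -999*(168 + 18) = -999*186 = -185814)
-J = -1*(-185814) = 185814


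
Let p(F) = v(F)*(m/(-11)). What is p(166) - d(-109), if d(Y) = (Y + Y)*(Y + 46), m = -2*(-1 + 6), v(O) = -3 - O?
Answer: -152764/11 ≈ -13888.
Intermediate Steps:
m = -10 (m = -2*5 = -10)
d(Y) = 2*Y*(46 + Y) (d(Y) = (2*Y)*(46 + Y) = 2*Y*(46 + Y))
p(F) = -30/11 - 10*F/11 (p(F) = (-3 - F)*(-10/(-11)) = (-3 - F)*(-10*(-1/11)) = (-3 - F)*(10/11) = -30/11 - 10*F/11)
p(166) - d(-109) = (-30/11 - 10/11*166) - 2*(-109)*(46 - 109) = (-30/11 - 1660/11) - 2*(-109)*(-63) = -1690/11 - 1*13734 = -1690/11 - 13734 = -152764/11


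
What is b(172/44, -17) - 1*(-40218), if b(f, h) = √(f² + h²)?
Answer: 40218 + √36818/11 ≈ 40235.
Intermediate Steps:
b(172/44, -17) - 1*(-40218) = √((172/44)² + (-17)²) - 1*(-40218) = √((172*(1/44))² + 289) + 40218 = √((43/11)² + 289) + 40218 = √(1849/121 + 289) + 40218 = √(36818/121) + 40218 = √36818/11 + 40218 = 40218 + √36818/11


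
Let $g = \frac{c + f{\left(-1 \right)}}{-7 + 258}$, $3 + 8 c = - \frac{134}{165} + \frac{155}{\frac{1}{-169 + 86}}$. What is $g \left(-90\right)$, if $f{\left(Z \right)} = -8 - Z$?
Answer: $\frac{3198891}{5522} \approx 579.3$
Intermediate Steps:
$c = - \frac{1061677}{660}$ ($c = - \frac{3}{8} + \frac{- \frac{134}{165} + \frac{155}{\frac{1}{-169 + 86}}}{8} = - \frac{3}{8} + \frac{\left(-134\right) \frac{1}{165} + \frac{155}{\frac{1}{-83}}}{8} = - \frac{3}{8} + \frac{- \frac{134}{165} + \frac{155}{- \frac{1}{83}}}{8} = - \frac{3}{8} + \frac{- \frac{134}{165} + 155 \left(-83\right)}{8} = - \frac{3}{8} + \frac{- \frac{134}{165} - 12865}{8} = - \frac{3}{8} + \frac{1}{8} \left(- \frac{2122859}{165}\right) = - \frac{3}{8} - \frac{2122859}{1320} = - \frac{1061677}{660} \approx -1608.6$)
$g = - \frac{1066297}{165660}$ ($g = \frac{- \frac{1061677}{660} - 7}{-7 + 258} = \frac{- \frac{1061677}{660} + \left(-8 + 1\right)}{251} = \left(- \frac{1061677}{660} - 7\right) \frac{1}{251} = \left(- \frac{1066297}{660}\right) \frac{1}{251} = - \frac{1066297}{165660} \approx -6.4367$)
$g \left(-90\right) = \left(- \frac{1066297}{165660}\right) \left(-90\right) = \frac{3198891}{5522}$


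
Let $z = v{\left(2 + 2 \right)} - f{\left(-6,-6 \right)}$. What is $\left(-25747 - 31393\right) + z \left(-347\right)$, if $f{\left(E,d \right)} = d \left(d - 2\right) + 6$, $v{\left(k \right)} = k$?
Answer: $-39790$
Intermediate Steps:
$f{\left(E,d \right)} = 6 + d \left(-2 + d\right)$ ($f{\left(E,d \right)} = d \left(-2 + d\right) + 6 = 6 + d \left(-2 + d\right)$)
$z = -50$ ($z = \left(2 + 2\right) - \left(6 + \left(-6\right)^{2} - -12\right) = 4 - \left(6 + 36 + 12\right) = 4 - 54 = -50$)
$\left(-25747 - 31393\right) + z \left(-347\right) = \left(-25747 - 31393\right) - -17350 = -57140 + 17350 = -39790$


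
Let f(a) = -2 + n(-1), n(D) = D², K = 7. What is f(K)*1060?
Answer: -1060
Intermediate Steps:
f(a) = -1 (f(a) = -2 + (-1)² = -2 + 1 = -1)
f(K)*1060 = -1*1060 = -1060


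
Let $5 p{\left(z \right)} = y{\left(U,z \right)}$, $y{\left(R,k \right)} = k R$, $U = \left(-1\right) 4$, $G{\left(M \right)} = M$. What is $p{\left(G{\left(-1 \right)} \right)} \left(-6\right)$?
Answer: $- \frac{24}{5} \approx -4.8$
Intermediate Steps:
$U = -4$
$y{\left(R,k \right)} = R k$
$p{\left(z \right)} = - \frac{4 z}{5}$ ($p{\left(z \right)} = \frac{\left(-4\right) z}{5} = - \frac{4 z}{5}$)
$p{\left(G{\left(-1 \right)} \right)} \left(-6\right) = \left(- \frac{4}{5}\right) \left(-1\right) \left(-6\right) = \frac{4}{5} \left(-6\right) = - \frac{24}{5}$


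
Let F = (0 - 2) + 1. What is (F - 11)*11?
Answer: -132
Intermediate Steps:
F = -1 (F = -2 + 1 = -1)
(F - 11)*11 = (-1 - 11)*11 = -12*11 = -132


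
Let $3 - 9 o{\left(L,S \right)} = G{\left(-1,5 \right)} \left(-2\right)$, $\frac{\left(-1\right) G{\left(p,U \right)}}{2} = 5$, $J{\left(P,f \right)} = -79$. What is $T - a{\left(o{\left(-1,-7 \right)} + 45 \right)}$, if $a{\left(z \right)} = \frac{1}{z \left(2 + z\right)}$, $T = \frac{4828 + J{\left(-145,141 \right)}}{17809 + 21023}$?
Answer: $\frac{31039795}{254880304} \approx 0.12178$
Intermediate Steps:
$G{\left(p,U \right)} = -10$ ($G{\left(p,U \right)} = \left(-2\right) 5 = -10$)
$T = \frac{1583}{12944}$ ($T = \frac{4828 - 79}{17809 + 21023} = \frac{4749}{38832} = 4749 \cdot \frac{1}{38832} = \frac{1583}{12944} \approx 0.1223$)
$o{\left(L,S \right)} = - \frac{17}{9}$ ($o{\left(L,S \right)} = \frac{1}{3} - \frac{\left(-10\right) \left(-2\right)}{9} = \frac{1}{3} - \frac{20}{9} = - \frac{17}{9}$)
$a{\left(z \right)} = \frac{1}{z \left(2 + z\right)}$
$T - a{\left(o{\left(-1,-7 \right)} + 45 \right)} = \frac{1583}{12944} - \frac{1}{\left(- \frac{17}{9} + 45\right) \left(2 + \left(- \frac{17}{9} + 45\right)\right)} = \frac{1583}{12944} - \frac{1}{\frac{388}{9} \left(2 + \frac{388}{9}\right)} = \frac{1583}{12944} - \frac{9}{388 \cdot \frac{406}{9}} = \frac{1583}{12944} - \frac{9}{388} \cdot \frac{9}{406} = \frac{1583}{12944} - \frac{81}{157528} = \frac{31039795}{254880304}$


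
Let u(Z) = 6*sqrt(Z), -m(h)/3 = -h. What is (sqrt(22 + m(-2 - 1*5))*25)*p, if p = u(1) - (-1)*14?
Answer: 500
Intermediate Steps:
m(h) = 3*h (m(h) = -(-3)*h = 3*h)
p = 20 (p = 6*sqrt(1) - (-1)*14 = 6*1 - 1*(-14) = 6 + 14 = 20)
(sqrt(22 + m(-2 - 1*5))*25)*p = (sqrt(22 + 3*(-2 - 1*5))*25)*20 = (sqrt(22 + 3*(-2 - 5))*25)*20 = (sqrt(22 + 3*(-7))*25)*20 = (sqrt(22 - 21)*25)*20 = (sqrt(1)*25)*20 = (1*25)*20 = 25*20 = 500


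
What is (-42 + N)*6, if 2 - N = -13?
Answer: -162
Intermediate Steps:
N = 15 (N = 2 - 1*(-13) = 2 + 13 = 15)
(-42 + N)*6 = (-42 + 15)*6 = -27*6 = -162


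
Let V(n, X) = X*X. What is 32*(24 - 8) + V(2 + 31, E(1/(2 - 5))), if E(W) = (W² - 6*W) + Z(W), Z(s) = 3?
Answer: 43588/81 ≈ 538.12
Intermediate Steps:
E(W) = 3 + W² - 6*W (E(W) = (W² - 6*W) + 3 = 3 + W² - 6*W)
V(n, X) = X²
32*(24 - 8) + V(2 + 31, E(1/(2 - 5))) = 32*(24 - 8) + (3 + (1/(2 - 5))² - 6/(2 - 5))² = 32*16 + (3 + (1/(-3))² - 6/(-3))² = 512 + (3 + (-⅓)² - 6*(-⅓))² = 512 + (3 + ⅑ + 2)² = 512 + (46/9)² = 512 + 2116/81 = 43588/81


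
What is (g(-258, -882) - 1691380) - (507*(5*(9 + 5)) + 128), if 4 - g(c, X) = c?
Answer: -1726736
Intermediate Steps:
g(c, X) = 4 - c
(g(-258, -882) - 1691380) - (507*(5*(9 + 5)) + 128) = ((4 - 1*(-258)) - 1691380) - (507*(5*(9 + 5)) + 128) = ((4 + 258) - 1691380) - (507*(5*14) + 128) = (262 - 1691380) - (507*70 + 128) = -1691118 - (35490 + 128) = -1691118 - 1*35618 = -1691118 - 35618 = -1726736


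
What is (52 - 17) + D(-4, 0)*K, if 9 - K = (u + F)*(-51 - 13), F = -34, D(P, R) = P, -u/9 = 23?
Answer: 61695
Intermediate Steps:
u = -207 (u = -9*23 = -207)
K = -15415 (K = 9 - (-207 - 34)*(-51 - 13) = 9 - (-241)*(-64) = 9 - 1*15424 = 9 - 15424 = -15415)
(52 - 17) + D(-4, 0)*K = (52 - 17) - 4*(-15415) = 35 + 61660 = 61695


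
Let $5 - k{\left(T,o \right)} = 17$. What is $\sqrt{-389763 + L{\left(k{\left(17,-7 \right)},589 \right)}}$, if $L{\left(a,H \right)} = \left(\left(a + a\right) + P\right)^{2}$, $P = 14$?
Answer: $i \sqrt{389663} \approx 624.23 i$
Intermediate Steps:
$k{\left(T,o \right)} = -12$ ($k{\left(T,o \right)} = 5 - 17 = -12$)
$L{\left(a,H \right)} = \left(14 + 2 a\right)^{2}$ ($L{\left(a,H \right)} = \left(\left(a + a\right) + 14\right)^{2} = \left(2 a + 14\right)^{2} = \left(14 + 2 a\right)^{2}$)
$\sqrt{-389763 + L{\left(k{\left(17,-7 \right)},589 \right)}} = \sqrt{-389763 + 4 \left(7 - 12\right)^{2}} = \sqrt{-389763 + 4 \left(-5\right)^{2}} = \sqrt{-389763 + 4 \cdot 25} = \sqrt{-389763 + 100} = \sqrt{-389663} = i \sqrt{389663}$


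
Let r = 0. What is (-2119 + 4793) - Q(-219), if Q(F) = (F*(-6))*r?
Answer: 2674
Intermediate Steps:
Q(F) = 0 (Q(F) = (F*(-6))*0 = -6*F*0 = 0)
(-2119 + 4793) - Q(-219) = (-2119 + 4793) - 1*0 = 2674 + 0 = 2674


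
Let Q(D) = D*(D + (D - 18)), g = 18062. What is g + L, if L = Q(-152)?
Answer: 67006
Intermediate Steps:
Q(D) = D*(-18 + 2*D) (Q(D) = D*(D + (-18 + D)) = D*(-18 + 2*D))
L = 48944 (L = 2*(-152)*(-9 - 152) = 2*(-152)*(-161) = 48944)
g + L = 18062 + 48944 = 67006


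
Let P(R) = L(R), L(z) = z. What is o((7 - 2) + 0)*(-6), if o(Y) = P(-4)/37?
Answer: 24/37 ≈ 0.64865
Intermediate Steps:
P(R) = R
o(Y) = -4/37
o((7 - 2) + 0)*(-6) = -4/37*(-6) = 24/37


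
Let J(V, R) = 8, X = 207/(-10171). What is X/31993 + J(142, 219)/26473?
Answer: 112944631/374536324253 ≈ 0.00030156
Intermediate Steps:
X = -207/10171 (X = 207*(-1/10171) = -207/10171 ≈ -0.020352)
X/31993 + J(142, 219)/26473 = -207/10171/31993 + 8/26473 = -207/10171*1/31993 + 8*(1/26473) = -9/14147861 + 8/26473 = 112944631/374536324253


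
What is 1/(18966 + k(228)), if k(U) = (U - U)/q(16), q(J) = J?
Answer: 1/18966 ≈ 5.2726e-5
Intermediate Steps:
k(U) = 0 (k(U) = (U - U)/16 = 0*(1/16) = 0)
1/(18966 + k(228)) = 1/(18966 + 0) = 1/18966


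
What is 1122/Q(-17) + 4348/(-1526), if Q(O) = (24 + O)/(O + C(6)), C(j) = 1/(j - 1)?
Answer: -10283902/3815 ≈ -2695.6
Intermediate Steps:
C(j) = 1/(-1 + j)
Q(O) = (24 + O)/(⅕ + O) (Q(O) = (24 + O)/(O + 1/(-1 + 6)) = (24 + O)/(O + 1/5) = (24 + O)/(O + ⅕) = (24 + O)/(⅕ + O))
1122/Q(-17) + 4348/(-1526) = 1122/((5*(24 - 17)/(1 + 5*(-17)))) + 4348/(-1526) = 1122/((5*7/(1 - 85))) + 4348*(-1/1526) = 1122/((5*7/(-84))) - 2174/763 = 1122/((5*(-1/84)*7)) - 2174/763 = 1122/(-5/12) - 2174/763 = 1122*(-12/5) - 2174/763 = -13464/5 - 2174/763 = -10283902/3815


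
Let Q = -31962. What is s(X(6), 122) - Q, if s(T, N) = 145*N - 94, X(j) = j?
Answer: 49558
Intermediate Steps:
s(T, N) = -94 + 145*N
s(X(6), 122) - Q = (-94 + 145*122) - 1*(-31962) = (-94 + 17690) + 31962 = 17596 + 31962 = 49558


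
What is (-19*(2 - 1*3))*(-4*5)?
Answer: -380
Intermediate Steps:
(-19*(2 - 1*3))*(-4*5) = -19*(2 - 3)*(-20) = -19*(-1)*(-20) = 19*(-20) = -380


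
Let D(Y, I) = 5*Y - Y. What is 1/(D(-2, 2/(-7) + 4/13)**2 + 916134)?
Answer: 1/916198 ≈ 1.0915e-6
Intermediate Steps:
D(Y, I) = 4*Y
1/(D(-2, 2/(-7) + 4/13)**2 + 916134) = 1/((4*(-2))**2 + 916134) = 1/((-8)**2 + 916134) = 1/(64 + 916134) = 1/916198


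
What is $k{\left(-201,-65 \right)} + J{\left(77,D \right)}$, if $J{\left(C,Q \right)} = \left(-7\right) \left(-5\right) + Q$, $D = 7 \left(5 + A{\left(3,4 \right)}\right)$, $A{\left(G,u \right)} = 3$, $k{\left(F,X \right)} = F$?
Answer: $-110$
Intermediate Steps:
$D = 56$ ($D = 7 \left(5 + 3\right) = 7 \cdot 8 = 56$)
$J{\left(C,Q \right)} = 35 + Q$
$k{\left(-201,-65 \right)} + J{\left(77,D \right)} = -201 + \left(35 + 56\right) = -201 + 91 = -110$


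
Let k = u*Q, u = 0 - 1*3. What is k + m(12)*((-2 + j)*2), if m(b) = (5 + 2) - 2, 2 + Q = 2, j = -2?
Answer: -40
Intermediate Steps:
Q = 0 (Q = -2 + 2 = 0)
u = -3 (u = 0 - 3 = -3)
k = 0 (k = -3*0 = 0)
m(b) = 5 (m(b) = 7 - 2 = 5)
k + m(12)*((-2 + j)*2) = 0 + 5*((-2 - 2)*2) = 0 + 5*(-4*2) = 0 + 5*(-8) = 0 - 40 = -40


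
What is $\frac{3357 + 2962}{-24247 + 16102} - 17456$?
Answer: $- \frac{142185439}{8145} \approx -17457.0$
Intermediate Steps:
$\frac{3357 + 2962}{-24247 + 16102} - 17456 = \frac{6319}{-8145} - 17456 = 6319 \left(- \frac{1}{8145}\right) - 17456 = - \frac{6319}{8145} - 17456 = - \frac{142185439}{8145}$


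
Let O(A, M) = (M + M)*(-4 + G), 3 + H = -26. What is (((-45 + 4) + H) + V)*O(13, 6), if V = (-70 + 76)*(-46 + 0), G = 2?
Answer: 8304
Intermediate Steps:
H = -29 (H = -3 - 26 = -29)
O(A, M) = -4*M (O(A, M) = (M + M)*(-4 + 2) = (2*M)*(-2) = -4*M)
V = -276 (V = 6*(-46) = -276)
(((-45 + 4) + H) + V)*O(13, 6) = (((-45 + 4) - 29) - 276)*(-4*6) = ((-41 - 29) - 276)*(-24) = (-70 - 276)*(-24) = -346*(-24) = 8304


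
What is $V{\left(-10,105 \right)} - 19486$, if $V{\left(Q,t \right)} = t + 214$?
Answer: $-19167$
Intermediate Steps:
$V{\left(Q,t \right)} = 214 + t$
$V{\left(-10,105 \right)} - 19486 = \left(214 + 105\right) - 19486 = 319 - 19486 = -19167$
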